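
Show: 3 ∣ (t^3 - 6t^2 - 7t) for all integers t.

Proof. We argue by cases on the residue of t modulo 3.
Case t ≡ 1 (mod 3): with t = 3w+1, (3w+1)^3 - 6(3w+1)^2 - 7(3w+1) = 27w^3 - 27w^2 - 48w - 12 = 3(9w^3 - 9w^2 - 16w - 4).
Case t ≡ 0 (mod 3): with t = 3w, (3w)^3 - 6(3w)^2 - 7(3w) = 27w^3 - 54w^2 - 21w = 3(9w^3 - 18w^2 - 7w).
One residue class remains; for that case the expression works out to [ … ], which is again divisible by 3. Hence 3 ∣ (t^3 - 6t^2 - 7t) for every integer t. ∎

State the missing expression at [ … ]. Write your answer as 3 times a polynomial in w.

3(9w^3 - 19w - 10)

Only t ≡ 2 (mod 3) is unaccounted for. Put t = 3w+2:
(3w+2)^3 - 6(3w+2)^2 - 7(3w+2) expands to 27w^3 - 57w - 30,
and factoring out 3 leaves 3(9w^3 - 19w - 10).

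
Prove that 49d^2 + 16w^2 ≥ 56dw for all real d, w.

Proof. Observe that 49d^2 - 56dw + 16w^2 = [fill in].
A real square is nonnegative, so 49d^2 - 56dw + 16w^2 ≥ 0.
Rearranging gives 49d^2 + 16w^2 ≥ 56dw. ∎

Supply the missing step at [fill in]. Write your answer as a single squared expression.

The leading and trailing coefficients are 7^2 and 4^2, and 56 = 2·7·4, so the trinomial is (7d - 4w)^2.
Hence 49d^2 - 56dw + 16w^2 ≥ 0.

(7d - 4w)^2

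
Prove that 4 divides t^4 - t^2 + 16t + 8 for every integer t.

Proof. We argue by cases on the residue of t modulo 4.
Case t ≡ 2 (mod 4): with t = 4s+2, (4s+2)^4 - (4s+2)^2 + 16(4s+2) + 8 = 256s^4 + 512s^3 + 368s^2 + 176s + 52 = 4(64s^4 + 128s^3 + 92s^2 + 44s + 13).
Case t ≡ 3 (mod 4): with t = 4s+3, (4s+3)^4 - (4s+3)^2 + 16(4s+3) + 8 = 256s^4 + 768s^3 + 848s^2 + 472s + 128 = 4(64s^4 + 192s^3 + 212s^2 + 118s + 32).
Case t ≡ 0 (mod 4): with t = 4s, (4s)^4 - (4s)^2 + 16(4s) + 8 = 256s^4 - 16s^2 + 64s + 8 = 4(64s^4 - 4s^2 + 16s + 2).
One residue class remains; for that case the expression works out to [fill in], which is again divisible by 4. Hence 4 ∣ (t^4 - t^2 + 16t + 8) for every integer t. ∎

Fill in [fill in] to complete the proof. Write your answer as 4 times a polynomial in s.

Only t ≡ 1 (mod 4) is unaccounted for. Put t = 4s+1:
(4s+1)^4 - (4s+1)^2 + 16(4s+1) + 8 expands to 256s^4 + 256s^3 + 80s^2 + 72s + 24,
and factoring out 4 leaves 4(64s^4 + 64s^3 + 20s^2 + 18s + 6).

4(64s^4 + 64s^3 + 20s^2 + 18s + 6)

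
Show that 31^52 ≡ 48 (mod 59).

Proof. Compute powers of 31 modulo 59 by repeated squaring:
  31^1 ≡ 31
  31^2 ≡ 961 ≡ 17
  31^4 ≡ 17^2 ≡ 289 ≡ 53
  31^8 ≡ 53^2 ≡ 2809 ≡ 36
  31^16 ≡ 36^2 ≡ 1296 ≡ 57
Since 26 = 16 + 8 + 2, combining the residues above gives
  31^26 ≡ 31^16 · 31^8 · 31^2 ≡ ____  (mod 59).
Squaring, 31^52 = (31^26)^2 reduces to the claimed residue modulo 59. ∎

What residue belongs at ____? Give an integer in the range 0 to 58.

15

Multiply the listed residues: 57 · 36 · 17 = 2052 → 34884.
Reducing modulo 59: 34884 = 591·59 + 15, so 31^26 ≡ 15.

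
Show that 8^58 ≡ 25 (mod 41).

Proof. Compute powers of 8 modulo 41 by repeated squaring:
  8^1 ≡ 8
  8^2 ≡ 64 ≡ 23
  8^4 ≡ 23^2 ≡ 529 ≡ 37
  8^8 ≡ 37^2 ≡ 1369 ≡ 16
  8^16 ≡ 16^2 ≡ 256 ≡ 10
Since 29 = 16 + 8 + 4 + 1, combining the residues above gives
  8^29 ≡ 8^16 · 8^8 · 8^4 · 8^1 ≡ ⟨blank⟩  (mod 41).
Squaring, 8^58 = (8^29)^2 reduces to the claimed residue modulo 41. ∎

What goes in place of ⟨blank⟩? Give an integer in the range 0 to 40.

5

8^16 · 8^8 · 8^4 · 8^1 ≡ 10 · 16 · 37 · 8 = 47360.
47360 mod 41 = 5, so 8^29 ≡ 5 (mod 41).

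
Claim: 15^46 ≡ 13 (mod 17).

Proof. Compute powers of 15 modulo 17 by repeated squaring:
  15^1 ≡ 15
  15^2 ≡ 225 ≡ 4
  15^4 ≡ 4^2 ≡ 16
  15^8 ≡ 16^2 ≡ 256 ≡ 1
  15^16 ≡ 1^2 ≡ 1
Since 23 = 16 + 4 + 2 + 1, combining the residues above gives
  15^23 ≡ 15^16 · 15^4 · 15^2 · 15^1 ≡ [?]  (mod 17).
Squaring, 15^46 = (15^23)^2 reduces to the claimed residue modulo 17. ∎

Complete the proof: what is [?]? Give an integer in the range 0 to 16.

15^16 · 15^4 · 15^2 · 15^1 ≡ 1 · 16 · 4 · 15 = 960.
960 mod 17 = 8, so 15^23 ≡ 8 (mod 17).

8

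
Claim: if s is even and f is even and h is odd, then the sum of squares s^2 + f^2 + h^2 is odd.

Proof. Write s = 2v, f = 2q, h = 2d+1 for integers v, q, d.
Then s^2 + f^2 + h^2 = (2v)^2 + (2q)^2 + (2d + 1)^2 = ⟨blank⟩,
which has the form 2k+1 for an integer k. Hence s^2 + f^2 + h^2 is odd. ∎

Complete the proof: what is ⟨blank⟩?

(2v)^2 + (2q)^2 + (2d + 1)^2 = 4d^2 + 4d + 4q^2 + 4v^2 + 1
= 2(2d^2 + 2d + 2q^2 + 2v^2) + 1.
Since 2d^2 + 2d + 2q^2 + 2v^2 is an integer, the sum of squares is of the form 2k+1 for an integer k.

2(2d^2 + 2d + 2q^2 + 2v^2) + 1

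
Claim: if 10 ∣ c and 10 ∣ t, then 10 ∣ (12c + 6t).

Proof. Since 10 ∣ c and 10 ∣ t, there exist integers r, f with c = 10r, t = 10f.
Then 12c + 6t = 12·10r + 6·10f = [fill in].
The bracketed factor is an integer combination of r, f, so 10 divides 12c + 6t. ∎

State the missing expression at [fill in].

10(6f + 12r)

Pull the common 10 out of every term: 12·10r + 6·10f = 10(6f + 12r).
6f + 12r is an integer, which exhibits the divisibility.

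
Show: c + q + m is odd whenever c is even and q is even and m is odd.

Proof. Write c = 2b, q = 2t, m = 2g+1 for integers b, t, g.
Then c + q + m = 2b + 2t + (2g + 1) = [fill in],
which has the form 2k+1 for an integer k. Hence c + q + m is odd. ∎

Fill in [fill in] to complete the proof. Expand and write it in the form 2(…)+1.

2(b + g + t) + 1

Expanding: 2b + 2t + (2g + 1) = 2b + 2g + 2t + 1.
Every term except the constant is even, so this is 2(b + g + t) + 1,
and b + g + t ∈ ℤ gives the required form.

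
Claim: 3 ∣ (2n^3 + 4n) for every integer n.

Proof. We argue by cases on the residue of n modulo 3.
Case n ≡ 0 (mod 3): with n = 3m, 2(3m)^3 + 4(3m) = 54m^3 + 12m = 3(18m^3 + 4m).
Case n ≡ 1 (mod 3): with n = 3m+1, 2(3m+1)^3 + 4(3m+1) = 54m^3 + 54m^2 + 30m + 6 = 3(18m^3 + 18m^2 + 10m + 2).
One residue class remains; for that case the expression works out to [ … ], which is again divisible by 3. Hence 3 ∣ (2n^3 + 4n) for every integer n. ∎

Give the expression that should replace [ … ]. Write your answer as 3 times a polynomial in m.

3(18m^3 + 36m^2 + 28m + 8)

Only n ≡ 2 (mod 3) is unaccounted for. Put n = 3m+2:
2(3m+2)^3 + 4(3m+2) expands to 54m^3 + 108m^2 + 84m + 24,
and factoring out 3 leaves 3(18m^3 + 36m^2 + 28m + 8).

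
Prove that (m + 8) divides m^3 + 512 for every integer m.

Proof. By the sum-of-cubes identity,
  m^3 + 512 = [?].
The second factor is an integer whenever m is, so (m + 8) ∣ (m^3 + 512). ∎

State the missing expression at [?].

Polynomial division of m^3 + 512 by m + 8 leaves remainder 0 and quotient m^2 - 8m + 64.
Hence m^3 + 512 = (m + 8)(m^2 - 8m + 64).

(m + 8)(m^2 - 8m + 64)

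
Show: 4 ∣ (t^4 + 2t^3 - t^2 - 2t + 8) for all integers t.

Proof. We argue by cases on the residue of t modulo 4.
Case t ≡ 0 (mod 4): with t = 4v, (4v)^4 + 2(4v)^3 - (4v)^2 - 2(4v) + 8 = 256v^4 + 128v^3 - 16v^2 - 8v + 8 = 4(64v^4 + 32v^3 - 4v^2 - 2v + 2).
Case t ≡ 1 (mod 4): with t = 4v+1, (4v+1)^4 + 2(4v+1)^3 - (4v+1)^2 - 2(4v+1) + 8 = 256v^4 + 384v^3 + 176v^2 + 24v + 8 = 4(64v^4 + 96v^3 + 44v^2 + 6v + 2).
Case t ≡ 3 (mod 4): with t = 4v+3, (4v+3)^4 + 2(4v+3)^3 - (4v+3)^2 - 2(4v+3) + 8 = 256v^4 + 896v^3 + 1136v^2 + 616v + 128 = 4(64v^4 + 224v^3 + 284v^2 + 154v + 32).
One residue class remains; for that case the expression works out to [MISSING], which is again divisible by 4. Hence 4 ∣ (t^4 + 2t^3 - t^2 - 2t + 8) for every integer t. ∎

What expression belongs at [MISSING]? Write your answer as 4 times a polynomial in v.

4(64v^4 + 160v^3 + 140v^2 + 50v + 8)

Only t ≡ 2 (mod 4) is unaccounted for. Put t = 4v+2:
(4v+2)^4 + 2(4v+2)^3 - (4v+2)^2 - 2(4v+2) + 8 expands to 256v^4 + 640v^3 + 560v^2 + 200v + 32,
and factoring out 4 leaves 4(64v^4 + 160v^3 + 140v^2 + 50v + 8).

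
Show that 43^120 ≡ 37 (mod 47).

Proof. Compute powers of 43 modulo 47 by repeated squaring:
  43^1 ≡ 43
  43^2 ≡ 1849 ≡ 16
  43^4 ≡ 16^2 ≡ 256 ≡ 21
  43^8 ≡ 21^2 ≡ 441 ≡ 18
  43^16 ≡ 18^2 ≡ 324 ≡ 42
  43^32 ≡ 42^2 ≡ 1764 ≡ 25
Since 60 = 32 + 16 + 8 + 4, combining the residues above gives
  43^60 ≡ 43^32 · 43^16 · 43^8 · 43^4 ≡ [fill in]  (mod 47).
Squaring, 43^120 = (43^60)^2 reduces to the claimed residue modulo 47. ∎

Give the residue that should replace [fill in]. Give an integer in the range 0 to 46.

43^32 · 43^16 · 43^8 · 43^4 ≡ 25 · 42 · 18 · 21 = 396900.
396900 mod 47 = 32, so 43^60 ≡ 32 (mod 47).

32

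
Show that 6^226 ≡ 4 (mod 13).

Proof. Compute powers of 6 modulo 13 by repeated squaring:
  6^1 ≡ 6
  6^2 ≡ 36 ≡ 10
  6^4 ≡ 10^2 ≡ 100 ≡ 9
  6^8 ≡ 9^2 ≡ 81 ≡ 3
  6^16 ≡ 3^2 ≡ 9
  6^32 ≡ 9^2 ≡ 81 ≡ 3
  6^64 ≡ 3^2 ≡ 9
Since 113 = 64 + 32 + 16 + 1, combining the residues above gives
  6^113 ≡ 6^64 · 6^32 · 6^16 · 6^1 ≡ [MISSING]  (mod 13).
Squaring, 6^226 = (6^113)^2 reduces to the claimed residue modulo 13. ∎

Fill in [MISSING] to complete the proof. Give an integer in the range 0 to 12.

2

6^64 · 6^32 · 6^16 · 6^1 ≡ 9 · 3 · 9 · 6 = 1458.
1458 mod 13 = 2, so 6^113 ≡ 2 (mod 13).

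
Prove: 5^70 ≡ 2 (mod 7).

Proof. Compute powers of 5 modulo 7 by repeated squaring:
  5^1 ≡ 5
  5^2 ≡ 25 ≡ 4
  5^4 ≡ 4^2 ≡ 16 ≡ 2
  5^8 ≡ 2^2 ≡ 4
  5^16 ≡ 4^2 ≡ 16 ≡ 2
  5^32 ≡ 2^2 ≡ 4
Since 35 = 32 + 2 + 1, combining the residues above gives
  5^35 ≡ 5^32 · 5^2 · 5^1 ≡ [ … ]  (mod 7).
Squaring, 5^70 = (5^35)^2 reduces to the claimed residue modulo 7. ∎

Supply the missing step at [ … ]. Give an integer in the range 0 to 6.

3

5^32 · 5^2 · 5^1 ≡ 4 · 4 · 5 = 80.
80 mod 7 = 3, so 5^35 ≡ 3 (mod 7).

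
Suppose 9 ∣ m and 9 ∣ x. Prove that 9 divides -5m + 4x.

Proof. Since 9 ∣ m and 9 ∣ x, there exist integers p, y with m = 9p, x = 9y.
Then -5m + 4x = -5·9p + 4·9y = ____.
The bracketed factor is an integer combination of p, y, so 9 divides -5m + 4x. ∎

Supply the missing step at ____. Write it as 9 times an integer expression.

9(-5p + 4y)

Each term has a factor of 9: -5·9p + 4·9y = 9·(-5p + 4y).
Since -5p + 4y is an integer, 9 ∣ (-5m + 4x).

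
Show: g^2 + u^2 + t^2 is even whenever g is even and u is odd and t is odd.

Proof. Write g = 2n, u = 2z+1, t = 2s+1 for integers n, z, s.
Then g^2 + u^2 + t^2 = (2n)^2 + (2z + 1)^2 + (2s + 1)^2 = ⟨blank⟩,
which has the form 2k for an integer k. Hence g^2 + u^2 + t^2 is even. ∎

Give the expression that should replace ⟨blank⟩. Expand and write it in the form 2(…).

Expanding: (2n)^2 + (2z + 1)^2 + (2s + 1)^2 = 4n^2 + 4s^2 + 4s + 4z^2 + 4z + 2.
Every term is even; pulling out the factor of 2 gives 2(2n^2 + 2s^2 + 2s + 2z^2 + 2z + 1).

2(2n^2 + 2s^2 + 2s + 2z^2 + 2z + 1)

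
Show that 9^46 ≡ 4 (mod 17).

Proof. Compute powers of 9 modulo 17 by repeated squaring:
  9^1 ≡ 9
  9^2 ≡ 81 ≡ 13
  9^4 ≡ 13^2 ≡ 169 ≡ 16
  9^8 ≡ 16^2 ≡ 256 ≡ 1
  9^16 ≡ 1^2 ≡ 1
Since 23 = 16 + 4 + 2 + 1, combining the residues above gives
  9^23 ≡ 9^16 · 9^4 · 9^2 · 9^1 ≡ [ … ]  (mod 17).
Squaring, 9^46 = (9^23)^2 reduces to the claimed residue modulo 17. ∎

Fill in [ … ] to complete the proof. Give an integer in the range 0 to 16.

9^16 · 9^4 · 9^2 · 9^1 ≡ 1 · 16 · 13 · 9 = 1872.
1872 mod 17 = 2, so 9^23 ≡ 2 (mod 17).

2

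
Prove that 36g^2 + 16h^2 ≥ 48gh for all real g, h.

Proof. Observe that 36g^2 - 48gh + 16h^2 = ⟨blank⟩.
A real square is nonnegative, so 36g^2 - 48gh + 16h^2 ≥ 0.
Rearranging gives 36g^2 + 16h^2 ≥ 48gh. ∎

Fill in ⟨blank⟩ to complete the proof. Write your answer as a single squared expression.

(6g - 4h)^2

36g^2 - 48gh + 16h^2 is a perfect-square trinomial: the outer terms are (6g)^2 and (4h)^2, and the cross term is -2·6g·4h.
So 36g^2 - 48gh + 16h^2 = (6g - 4h)^2 ≥ 0.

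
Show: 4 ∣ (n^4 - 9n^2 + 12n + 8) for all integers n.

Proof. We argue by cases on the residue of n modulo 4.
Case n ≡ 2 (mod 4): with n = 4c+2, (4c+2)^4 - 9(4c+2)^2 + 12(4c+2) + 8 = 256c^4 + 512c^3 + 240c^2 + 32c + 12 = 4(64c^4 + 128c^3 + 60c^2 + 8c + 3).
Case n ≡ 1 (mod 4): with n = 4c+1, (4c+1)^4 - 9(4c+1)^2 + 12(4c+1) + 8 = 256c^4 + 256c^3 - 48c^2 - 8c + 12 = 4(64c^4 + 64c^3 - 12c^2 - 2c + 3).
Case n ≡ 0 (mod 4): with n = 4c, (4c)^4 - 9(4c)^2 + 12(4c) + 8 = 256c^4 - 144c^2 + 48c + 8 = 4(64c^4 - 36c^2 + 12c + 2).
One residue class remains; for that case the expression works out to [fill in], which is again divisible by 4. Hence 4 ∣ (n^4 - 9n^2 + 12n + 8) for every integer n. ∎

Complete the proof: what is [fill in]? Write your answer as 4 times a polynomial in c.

Only n ≡ 3 (mod 4) is unaccounted for. Put n = 4c+3:
(4c+3)^4 - 9(4c+3)^2 + 12(4c+3) + 8 expands to 256c^4 + 768c^3 + 720c^2 + 264c + 44,
and factoring out 4 leaves 4(64c^4 + 192c^3 + 180c^2 + 66c + 11).

4(64c^4 + 192c^3 + 180c^2 + 66c + 11)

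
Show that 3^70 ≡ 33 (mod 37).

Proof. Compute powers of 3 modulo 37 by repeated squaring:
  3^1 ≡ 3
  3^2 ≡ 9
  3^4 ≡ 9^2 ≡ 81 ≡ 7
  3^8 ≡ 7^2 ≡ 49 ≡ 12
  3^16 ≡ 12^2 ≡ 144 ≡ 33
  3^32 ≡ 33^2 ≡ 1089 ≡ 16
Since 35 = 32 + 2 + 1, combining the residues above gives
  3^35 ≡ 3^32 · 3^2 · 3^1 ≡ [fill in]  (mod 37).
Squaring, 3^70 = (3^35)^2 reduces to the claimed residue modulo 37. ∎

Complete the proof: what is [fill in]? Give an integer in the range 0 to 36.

3^32 · 3^2 · 3^1 ≡ 16 · 9 · 3 = 432.
432 mod 37 = 25, so 3^35 ≡ 25 (mod 37).

25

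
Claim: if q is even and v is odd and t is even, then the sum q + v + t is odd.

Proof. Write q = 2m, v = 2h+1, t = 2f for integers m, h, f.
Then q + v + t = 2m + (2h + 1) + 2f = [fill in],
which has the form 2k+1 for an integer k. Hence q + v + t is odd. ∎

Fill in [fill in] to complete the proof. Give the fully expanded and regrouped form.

2(f + h + m) + 1

2m + (2h + 1) + 2f = 2f + 2h + 2m + 1
= 2(f + h + m) + 1.
Since f + h + m is an integer, the sum is of the form 2k+1 for an integer k.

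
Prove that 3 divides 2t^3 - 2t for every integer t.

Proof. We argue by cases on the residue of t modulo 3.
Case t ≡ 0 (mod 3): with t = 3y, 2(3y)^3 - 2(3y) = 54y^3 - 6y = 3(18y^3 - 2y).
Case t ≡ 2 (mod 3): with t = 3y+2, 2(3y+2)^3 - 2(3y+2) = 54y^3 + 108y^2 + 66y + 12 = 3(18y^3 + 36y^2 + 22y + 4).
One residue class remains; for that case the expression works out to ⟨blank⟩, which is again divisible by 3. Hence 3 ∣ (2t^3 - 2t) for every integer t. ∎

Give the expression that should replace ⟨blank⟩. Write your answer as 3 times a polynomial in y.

Only t ≡ 1 (mod 3) is unaccounted for. Put t = 3y+1:
2(3y+1)^3 - 2(3y+1) expands to 54y^3 + 54y^2 + 12y,
and factoring out 3 leaves 3(18y^3 + 18y^2 + 4y).

3(18y^3 + 18y^2 + 4y)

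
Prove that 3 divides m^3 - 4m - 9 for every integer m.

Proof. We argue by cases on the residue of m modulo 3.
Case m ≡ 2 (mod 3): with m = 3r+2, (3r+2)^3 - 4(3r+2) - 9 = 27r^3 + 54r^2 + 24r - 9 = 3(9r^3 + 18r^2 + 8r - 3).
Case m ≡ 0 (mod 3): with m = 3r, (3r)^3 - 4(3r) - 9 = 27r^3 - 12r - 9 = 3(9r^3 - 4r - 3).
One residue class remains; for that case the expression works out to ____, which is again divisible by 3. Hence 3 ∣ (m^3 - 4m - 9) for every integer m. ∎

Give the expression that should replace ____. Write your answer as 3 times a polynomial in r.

3(9r^3 + 9r^2 - r - 4)

Only m ≡ 1 (mod 3) is unaccounted for. Put m = 3r+1:
(3r+1)^3 - 4(3r+1) - 9 expands to 27r^3 + 27r^2 - 3r - 12,
and factoring out 3 leaves 3(9r^3 + 9r^2 - r - 4).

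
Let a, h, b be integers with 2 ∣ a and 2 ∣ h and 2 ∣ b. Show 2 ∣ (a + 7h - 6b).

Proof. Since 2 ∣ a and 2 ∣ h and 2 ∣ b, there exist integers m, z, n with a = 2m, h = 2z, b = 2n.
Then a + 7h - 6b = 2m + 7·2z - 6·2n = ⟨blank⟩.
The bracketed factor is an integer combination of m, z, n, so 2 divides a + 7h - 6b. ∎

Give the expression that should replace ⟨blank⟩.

2(m - 6n + 7z)

Each term has a factor of 2: 2m + 7·2z - 6·2n = 2·(m - 6n + 7z).
Since m - 6n + 7z is an integer, 2 ∣ (a + 7h - 6b).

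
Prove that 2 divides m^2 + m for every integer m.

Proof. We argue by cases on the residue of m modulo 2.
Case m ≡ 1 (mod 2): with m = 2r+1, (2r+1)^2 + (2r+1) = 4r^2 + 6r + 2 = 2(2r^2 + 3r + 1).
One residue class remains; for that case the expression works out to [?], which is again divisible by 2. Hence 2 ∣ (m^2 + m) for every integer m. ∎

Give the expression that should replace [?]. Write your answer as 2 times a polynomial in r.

Only m ≡ 0 (mod 2) is unaccounted for. Put m = 2r:
(2r)^2 + (2r) expands to 4r^2 + 2r,
and factoring out 2 leaves 2(2r^2 + r).

2(2r^2 + r)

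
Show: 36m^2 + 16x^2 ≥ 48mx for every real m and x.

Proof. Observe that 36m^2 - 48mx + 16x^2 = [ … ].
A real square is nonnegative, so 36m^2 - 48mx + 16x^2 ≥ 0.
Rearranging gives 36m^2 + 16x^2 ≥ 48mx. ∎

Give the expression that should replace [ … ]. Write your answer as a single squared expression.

36m^2 - 48mx + 16x^2 is a perfect-square trinomial: the outer terms are (6m)^2 and (4x)^2, and the cross term is -2·6m·4x.
So 36m^2 - 48mx + 16x^2 = (6m - 4x)^2 ≥ 0.

(6m - 4x)^2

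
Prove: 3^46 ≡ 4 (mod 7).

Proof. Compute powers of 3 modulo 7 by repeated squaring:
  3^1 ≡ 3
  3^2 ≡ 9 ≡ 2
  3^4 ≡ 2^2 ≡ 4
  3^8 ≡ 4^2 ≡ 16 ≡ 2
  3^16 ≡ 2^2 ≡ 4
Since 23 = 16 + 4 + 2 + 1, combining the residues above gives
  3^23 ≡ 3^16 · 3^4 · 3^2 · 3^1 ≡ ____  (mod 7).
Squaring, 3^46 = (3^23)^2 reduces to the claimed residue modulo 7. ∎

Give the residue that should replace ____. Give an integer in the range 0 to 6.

5

3^16 · 3^4 · 3^2 · 3^1 ≡ 4 · 4 · 2 · 3 = 96.
96 mod 7 = 5, so 3^23 ≡ 5 (mod 7).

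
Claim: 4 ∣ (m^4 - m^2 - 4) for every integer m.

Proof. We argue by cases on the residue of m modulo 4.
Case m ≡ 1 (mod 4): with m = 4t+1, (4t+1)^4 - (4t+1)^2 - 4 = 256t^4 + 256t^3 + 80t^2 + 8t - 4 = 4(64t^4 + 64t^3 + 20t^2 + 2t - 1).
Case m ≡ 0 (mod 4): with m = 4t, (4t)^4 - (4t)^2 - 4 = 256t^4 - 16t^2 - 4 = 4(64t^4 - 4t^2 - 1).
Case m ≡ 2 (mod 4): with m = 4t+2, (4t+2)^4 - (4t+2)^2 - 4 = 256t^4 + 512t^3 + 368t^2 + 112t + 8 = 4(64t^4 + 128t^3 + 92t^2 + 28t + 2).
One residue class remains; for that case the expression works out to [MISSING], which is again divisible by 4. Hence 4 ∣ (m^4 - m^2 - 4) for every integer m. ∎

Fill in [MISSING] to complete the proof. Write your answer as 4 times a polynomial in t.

4(64t^4 + 192t^3 + 212t^2 + 102t + 17)

Only m ≡ 3 (mod 4) is unaccounted for. Put m = 4t+3:
(4t+3)^4 - (4t+3)^2 - 4 expands to 256t^4 + 768t^3 + 848t^2 + 408t + 68,
and factoring out 4 leaves 4(64t^4 + 192t^3 + 212t^2 + 102t + 17).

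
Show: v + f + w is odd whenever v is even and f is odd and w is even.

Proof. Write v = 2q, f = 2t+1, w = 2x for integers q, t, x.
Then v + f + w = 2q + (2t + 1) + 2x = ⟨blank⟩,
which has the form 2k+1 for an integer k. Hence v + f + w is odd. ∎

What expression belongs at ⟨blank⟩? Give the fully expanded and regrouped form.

2(q + t + x) + 1

Expanding: 2q + (2t + 1) + 2x = 2q + 2t + 2x + 1.
Every term except the constant is even, so this is 2(q + t + x) + 1,
and q + t + x ∈ ℤ gives the required form.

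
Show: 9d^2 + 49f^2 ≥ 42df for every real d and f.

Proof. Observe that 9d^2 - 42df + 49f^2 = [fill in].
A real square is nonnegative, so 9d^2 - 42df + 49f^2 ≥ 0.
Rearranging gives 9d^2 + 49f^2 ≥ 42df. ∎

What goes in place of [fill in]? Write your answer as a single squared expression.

The leading and trailing coefficients are 3^2 and 7^2, and 42 = 2·3·7, so the trinomial is (3d - 7f)^2.
Hence 9d^2 - 42df + 49f^2 ≥ 0.

(3d - 7f)^2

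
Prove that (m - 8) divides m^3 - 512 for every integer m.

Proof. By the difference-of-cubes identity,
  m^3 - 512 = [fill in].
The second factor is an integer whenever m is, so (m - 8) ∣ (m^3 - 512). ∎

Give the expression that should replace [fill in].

a^3 - b^3 = (a - b)(a^2 + ab + b^2). With a = m, b = 8:
m^3 - 512 = (m - 8)(m^2 + 8m + 64).

(m - 8)(m^2 + 8m + 64)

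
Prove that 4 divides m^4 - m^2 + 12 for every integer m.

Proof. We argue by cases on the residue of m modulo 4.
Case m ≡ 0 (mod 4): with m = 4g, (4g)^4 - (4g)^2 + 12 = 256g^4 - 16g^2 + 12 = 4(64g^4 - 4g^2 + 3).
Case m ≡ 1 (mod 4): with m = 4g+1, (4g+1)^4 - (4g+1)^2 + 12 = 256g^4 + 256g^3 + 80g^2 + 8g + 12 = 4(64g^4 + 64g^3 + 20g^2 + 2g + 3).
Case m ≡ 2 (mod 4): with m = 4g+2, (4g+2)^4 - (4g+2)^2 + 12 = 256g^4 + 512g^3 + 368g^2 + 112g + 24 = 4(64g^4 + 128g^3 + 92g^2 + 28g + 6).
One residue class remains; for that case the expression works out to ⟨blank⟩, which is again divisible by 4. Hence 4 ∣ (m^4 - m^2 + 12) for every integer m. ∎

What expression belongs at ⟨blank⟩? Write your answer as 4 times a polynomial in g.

4(64g^4 + 192g^3 + 212g^2 + 102g + 21)

Only m ≡ 3 (mod 4) is unaccounted for. Put m = 4g+3:
(4g+3)^4 - (4g+3)^2 + 12 expands to 256g^4 + 768g^3 + 848g^2 + 408g + 84,
and factoring out 4 leaves 4(64g^4 + 192g^3 + 212g^2 + 102g + 21).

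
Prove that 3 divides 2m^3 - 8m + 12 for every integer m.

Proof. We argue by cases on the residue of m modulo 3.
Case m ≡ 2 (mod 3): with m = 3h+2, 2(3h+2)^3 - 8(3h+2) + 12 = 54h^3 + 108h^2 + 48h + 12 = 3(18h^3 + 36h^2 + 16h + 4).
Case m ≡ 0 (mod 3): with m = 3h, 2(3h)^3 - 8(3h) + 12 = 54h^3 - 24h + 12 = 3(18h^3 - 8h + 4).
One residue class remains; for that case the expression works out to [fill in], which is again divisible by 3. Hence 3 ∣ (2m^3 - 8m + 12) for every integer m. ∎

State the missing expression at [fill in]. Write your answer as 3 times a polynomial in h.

The residues treated are {2, 0}, so the missing case is m ≡ 1 (mod 3); write m = 3h+1.
Then 2(3h+1)^3 - 8(3h+1) + 12 = 54h^3 + 54h^2 - 6h + 6 = 3(18h^3 + 18h^2 - 2h + 2).

3(18h^3 + 18h^2 - 2h + 2)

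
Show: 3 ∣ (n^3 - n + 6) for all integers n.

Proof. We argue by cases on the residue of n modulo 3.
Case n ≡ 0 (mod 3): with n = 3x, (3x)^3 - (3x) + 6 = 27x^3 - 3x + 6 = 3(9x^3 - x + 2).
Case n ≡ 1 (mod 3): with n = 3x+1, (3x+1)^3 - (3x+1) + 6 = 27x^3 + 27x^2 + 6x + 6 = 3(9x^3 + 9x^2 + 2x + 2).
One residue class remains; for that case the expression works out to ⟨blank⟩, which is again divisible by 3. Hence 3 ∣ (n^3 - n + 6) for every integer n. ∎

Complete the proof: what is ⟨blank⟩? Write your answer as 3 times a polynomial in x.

Only n ≡ 2 (mod 3) is unaccounted for. Put n = 3x+2:
(3x+2)^3 - (3x+2) + 6 expands to 27x^3 + 54x^2 + 33x + 12,
and factoring out 3 leaves 3(9x^3 + 18x^2 + 11x + 4).

3(9x^3 + 18x^2 + 11x + 4)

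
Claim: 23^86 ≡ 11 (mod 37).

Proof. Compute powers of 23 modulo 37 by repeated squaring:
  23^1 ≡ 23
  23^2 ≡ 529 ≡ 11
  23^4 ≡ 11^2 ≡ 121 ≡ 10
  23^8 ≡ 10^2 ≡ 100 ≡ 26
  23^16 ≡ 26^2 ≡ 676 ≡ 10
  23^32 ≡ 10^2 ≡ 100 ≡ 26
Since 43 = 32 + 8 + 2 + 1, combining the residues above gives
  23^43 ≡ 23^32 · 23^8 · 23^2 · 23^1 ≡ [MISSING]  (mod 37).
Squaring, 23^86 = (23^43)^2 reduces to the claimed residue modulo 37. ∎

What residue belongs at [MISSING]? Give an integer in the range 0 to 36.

23^32 · 23^8 · 23^2 · 23^1 ≡ 26 · 26 · 11 · 23 = 171028.
171028 mod 37 = 14, so 23^43 ≡ 14 (mod 37).

14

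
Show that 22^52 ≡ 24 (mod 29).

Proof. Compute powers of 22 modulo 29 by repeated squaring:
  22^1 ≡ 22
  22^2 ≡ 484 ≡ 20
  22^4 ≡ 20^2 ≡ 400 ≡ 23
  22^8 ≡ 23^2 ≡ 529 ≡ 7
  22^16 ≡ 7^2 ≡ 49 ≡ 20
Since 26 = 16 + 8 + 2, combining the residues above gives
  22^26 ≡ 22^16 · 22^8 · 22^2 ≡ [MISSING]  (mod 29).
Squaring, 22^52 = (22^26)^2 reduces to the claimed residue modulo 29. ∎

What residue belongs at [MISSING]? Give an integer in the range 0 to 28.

16

Multiply the listed residues: 20 · 7 · 20 = 140 → 2800.
Reducing modulo 29: 2800 = 96·29 + 16, so 22^26 ≡ 16.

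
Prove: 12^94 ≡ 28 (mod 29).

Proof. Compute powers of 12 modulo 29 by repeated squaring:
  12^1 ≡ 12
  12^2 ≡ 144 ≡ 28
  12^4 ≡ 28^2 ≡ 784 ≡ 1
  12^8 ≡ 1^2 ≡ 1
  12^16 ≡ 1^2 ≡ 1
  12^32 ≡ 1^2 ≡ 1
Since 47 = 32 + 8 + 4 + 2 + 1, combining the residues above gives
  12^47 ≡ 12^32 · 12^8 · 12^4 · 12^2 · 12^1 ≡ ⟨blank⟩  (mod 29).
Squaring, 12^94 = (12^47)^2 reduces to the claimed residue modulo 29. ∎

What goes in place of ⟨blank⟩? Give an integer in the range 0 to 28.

Multiply the listed residues: 1 · 1 · 1 · 28 · 12 = 1 → 1 → 28 → 336.
Reducing modulo 29: 336 = 11·29 + 17, so 12^47 ≡ 17.

17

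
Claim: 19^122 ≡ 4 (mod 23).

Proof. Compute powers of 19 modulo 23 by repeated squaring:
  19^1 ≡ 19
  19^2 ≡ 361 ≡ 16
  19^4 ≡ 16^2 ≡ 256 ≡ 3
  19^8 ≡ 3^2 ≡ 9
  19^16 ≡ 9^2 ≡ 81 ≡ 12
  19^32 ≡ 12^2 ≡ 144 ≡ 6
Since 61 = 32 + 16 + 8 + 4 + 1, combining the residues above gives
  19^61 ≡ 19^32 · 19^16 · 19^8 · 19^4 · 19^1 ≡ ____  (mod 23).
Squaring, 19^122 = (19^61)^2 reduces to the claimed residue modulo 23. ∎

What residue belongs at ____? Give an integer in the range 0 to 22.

19^32 · 19^16 · 19^8 · 19^4 · 19^1 ≡ 6 · 12 · 9 · 3 · 19 = 36936.
36936 mod 23 = 21, so 19^61 ≡ 21 (mod 23).

21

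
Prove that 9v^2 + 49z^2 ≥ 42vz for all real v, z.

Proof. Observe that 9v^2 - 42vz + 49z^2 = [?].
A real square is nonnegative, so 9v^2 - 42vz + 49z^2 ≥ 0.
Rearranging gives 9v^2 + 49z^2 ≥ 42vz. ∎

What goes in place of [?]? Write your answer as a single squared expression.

The leading and trailing coefficients are 3^2 and 7^2, and 42 = 2·3·7, so the trinomial is (3v - 7z)^2.
Hence 9v^2 - 42vz + 49z^2 ≥ 0.

(3v - 7z)^2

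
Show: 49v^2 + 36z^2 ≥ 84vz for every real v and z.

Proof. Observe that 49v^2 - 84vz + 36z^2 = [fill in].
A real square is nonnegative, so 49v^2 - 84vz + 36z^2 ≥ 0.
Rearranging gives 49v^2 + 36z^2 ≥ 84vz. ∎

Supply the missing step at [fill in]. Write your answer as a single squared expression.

(7v - 6z)^2

49v^2 - 84vz + 36z^2 is a perfect-square trinomial: the outer terms are (7v)^2 and (6z)^2, and the cross term is -2·7v·6z.
So 49v^2 - 84vz + 36z^2 = (7v - 6z)^2 ≥ 0.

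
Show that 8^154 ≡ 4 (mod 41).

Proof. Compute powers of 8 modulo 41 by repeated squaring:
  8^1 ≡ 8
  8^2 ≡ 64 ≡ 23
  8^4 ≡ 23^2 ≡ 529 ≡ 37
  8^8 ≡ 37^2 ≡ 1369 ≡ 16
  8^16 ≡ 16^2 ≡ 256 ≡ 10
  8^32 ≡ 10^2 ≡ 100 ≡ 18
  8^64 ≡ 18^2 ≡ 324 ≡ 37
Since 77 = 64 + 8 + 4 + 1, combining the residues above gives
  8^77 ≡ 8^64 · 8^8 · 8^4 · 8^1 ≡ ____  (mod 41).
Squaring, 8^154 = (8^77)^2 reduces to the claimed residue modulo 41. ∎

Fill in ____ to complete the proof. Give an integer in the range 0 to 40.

8^64 · 8^8 · 8^4 · 8^1 ≡ 37 · 16 · 37 · 8 = 175232.
175232 mod 41 = 39, so 8^77 ≡ 39 (mod 41).

39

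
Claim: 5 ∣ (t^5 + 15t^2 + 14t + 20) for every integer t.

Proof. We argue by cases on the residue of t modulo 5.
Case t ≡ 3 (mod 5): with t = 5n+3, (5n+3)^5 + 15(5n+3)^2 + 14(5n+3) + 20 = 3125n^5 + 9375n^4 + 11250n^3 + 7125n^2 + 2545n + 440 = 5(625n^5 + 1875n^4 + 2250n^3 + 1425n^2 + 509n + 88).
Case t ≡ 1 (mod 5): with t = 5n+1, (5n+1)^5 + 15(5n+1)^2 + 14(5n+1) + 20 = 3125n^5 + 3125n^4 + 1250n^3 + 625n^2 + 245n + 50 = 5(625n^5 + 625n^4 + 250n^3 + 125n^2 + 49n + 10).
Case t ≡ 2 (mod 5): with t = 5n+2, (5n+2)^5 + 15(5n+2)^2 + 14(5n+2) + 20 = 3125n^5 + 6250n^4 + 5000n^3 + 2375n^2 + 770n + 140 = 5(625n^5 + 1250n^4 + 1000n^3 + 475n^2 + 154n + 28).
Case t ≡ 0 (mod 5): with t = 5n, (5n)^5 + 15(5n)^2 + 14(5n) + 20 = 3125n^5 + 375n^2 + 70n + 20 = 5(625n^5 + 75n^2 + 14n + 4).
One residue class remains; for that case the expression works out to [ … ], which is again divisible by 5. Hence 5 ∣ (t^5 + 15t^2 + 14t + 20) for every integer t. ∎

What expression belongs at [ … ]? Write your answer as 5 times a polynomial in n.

5(625n^5 + 2500n^4 + 4000n^3 + 3275n^2 + 1414n + 268)

The residues treated are {3, 1, 2, 0}, so the missing case is t ≡ 4 (mod 5); write t = 5n+4.
Then (5n+4)^5 + 15(5n+4)^2 + 14(5n+4) + 20 = 3125n^5 + 12500n^4 + 20000n^3 + 16375n^2 + 7070n + 1340 = 5(625n^5 + 2500n^4 + 4000n^3 + 3275n^2 + 1414n + 268).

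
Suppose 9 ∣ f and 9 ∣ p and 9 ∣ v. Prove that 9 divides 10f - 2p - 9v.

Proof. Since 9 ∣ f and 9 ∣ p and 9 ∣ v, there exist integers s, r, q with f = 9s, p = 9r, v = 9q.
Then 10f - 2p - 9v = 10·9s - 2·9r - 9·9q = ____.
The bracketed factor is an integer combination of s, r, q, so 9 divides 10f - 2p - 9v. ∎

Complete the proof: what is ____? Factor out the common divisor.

9(-9q - 2r + 10s)

Each term has a factor of 9: 10·9s - 2·9r - 9·9q = 9·(-9q - 2r + 10s).
Since -9q - 2r + 10s is an integer, 9 ∣ (10f - 2p - 9v).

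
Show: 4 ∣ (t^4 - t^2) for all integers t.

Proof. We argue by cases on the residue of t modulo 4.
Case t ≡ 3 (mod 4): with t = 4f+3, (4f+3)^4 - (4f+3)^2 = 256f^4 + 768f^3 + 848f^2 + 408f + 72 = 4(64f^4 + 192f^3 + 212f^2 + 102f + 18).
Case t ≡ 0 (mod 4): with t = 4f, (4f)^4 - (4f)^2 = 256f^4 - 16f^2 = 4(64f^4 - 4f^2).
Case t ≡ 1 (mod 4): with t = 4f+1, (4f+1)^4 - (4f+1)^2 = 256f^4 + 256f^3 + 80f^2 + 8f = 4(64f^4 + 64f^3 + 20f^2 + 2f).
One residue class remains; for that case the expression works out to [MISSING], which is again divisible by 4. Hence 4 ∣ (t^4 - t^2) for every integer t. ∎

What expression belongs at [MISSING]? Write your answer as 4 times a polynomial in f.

The residues treated are {3, 0, 1}, so the missing case is t ≡ 2 (mod 4); write t = 4f+2.
Then (4f+2)^4 - (4f+2)^2 = 256f^4 + 512f^3 + 368f^2 + 112f + 12 = 4(64f^4 + 128f^3 + 92f^2 + 28f + 3).

4(64f^4 + 128f^3 + 92f^2 + 28f + 3)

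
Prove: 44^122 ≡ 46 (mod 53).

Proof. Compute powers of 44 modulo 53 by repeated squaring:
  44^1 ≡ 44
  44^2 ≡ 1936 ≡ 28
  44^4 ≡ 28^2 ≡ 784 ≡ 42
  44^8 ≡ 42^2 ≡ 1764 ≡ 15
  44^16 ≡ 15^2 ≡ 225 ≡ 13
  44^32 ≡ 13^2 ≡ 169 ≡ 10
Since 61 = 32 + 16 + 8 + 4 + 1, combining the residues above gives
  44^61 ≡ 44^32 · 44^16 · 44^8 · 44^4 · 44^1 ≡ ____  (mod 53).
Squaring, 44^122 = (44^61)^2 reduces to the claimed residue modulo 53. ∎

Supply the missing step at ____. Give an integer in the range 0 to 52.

Multiply the listed residues: 10 · 13 · 15 · 42 · 44 = 130 → 1950 → 81900 → 3603600.
Reducing modulo 53: 3603600 = 67992·53 + 24, so 44^61 ≡ 24.

24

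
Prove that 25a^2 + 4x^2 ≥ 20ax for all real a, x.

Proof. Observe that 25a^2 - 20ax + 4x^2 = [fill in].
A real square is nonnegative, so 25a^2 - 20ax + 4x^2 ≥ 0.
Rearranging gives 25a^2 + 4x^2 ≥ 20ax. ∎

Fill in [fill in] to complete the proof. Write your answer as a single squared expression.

(5a - 2x)^2

25a^2 - 20ax + 4x^2 is a perfect-square trinomial: the outer terms are (5a)^2 and (2x)^2, and the cross term is -2·5a·2x.
So 25a^2 - 20ax + 4x^2 = (5a - 2x)^2 ≥ 0.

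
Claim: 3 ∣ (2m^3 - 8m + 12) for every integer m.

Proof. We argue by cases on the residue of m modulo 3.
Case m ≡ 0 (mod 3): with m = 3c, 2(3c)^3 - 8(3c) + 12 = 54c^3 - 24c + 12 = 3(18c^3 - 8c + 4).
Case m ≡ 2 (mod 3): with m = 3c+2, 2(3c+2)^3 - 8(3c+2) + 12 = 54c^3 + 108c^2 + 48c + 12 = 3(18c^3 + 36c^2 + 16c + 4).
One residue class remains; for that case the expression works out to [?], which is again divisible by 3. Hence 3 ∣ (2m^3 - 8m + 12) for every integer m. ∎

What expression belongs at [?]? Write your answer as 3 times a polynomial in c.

Only m ≡ 1 (mod 3) is unaccounted for. Put m = 3c+1:
2(3c+1)^3 - 8(3c+1) + 12 expands to 54c^3 + 54c^2 - 6c + 6,
and factoring out 3 leaves 3(18c^3 + 18c^2 - 2c + 2).

3(18c^3 + 18c^2 - 2c + 2)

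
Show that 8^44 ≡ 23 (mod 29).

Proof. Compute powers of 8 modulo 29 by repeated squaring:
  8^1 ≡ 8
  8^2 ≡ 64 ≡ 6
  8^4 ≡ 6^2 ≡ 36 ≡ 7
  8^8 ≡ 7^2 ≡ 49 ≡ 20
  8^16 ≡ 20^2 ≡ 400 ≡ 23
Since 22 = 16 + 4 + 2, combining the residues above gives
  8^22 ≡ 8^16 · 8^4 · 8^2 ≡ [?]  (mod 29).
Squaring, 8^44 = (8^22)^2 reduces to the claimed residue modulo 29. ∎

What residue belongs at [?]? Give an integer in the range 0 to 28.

9

Multiply the listed residues: 23 · 7 · 6 = 161 → 966.
Reducing modulo 29: 966 = 33·29 + 9, so 8^22 ≡ 9.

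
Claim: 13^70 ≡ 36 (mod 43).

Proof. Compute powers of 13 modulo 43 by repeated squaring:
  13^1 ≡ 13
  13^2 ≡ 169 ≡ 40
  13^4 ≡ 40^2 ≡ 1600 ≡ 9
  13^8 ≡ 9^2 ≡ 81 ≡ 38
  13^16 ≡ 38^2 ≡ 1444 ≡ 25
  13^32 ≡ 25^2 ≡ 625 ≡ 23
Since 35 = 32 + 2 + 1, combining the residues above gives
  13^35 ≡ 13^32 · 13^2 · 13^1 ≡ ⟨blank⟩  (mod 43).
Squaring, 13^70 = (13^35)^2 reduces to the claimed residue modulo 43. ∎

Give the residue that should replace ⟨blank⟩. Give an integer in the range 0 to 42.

Multiply the listed residues: 23 · 40 · 13 = 920 → 11960.
Reducing modulo 43: 11960 = 278·43 + 6, so 13^35 ≡ 6.

6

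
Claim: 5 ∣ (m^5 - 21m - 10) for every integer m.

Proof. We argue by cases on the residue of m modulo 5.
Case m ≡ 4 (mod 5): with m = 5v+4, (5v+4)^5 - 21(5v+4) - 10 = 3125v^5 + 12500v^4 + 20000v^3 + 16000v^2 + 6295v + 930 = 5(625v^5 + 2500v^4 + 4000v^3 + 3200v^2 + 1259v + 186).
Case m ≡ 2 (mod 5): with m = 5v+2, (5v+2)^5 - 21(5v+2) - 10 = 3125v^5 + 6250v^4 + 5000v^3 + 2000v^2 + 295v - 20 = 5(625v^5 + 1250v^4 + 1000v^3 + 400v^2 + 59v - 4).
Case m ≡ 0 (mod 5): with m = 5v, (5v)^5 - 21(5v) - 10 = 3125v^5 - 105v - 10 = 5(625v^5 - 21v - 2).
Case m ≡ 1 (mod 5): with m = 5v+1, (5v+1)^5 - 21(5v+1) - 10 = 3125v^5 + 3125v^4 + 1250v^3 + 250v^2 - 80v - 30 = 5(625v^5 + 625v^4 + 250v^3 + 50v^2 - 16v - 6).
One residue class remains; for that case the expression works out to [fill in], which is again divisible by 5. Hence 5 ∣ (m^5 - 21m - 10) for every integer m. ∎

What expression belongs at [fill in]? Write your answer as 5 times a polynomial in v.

5(625v^5 + 1875v^4 + 2250v^3 + 1350v^2 + 384v + 34)

Only m ≡ 3 (mod 5) is unaccounted for. Put m = 5v+3:
(5v+3)^5 - 21(5v+3) - 10 expands to 3125v^5 + 9375v^4 + 11250v^3 + 6750v^2 + 1920v + 170,
and factoring out 5 leaves 5(625v^5 + 1875v^4 + 2250v^3 + 1350v^2 + 384v + 34).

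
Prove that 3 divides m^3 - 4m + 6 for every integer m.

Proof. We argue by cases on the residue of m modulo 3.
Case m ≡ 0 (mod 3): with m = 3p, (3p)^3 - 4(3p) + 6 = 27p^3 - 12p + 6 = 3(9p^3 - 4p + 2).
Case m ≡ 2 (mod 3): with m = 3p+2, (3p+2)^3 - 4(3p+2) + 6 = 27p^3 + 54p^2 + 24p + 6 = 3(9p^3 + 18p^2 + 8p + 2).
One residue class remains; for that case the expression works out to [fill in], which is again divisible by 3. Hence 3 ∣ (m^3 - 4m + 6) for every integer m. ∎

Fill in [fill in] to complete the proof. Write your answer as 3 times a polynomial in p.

3(9p^3 + 9p^2 - p + 1)

Only m ≡ 1 (mod 3) is unaccounted for. Put m = 3p+1:
(3p+1)^3 - 4(3p+1) + 6 expands to 27p^3 + 27p^2 - 3p + 3,
and factoring out 3 leaves 3(9p^3 + 9p^2 - p + 1).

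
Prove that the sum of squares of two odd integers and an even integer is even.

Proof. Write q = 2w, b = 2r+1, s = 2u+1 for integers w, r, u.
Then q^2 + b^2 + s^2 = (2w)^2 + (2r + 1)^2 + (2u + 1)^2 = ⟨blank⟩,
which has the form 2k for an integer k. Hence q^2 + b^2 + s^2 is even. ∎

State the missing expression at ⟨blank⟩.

(2w)^2 + (2r + 1)^2 + (2u + 1)^2 = 4r^2 + 4r + 4u^2 + 4u + 4w^2 + 2
= 2(2r^2 + 2r + 2u^2 + 2u + 2w^2 + 1).
Since 2r^2 + 2r + 2u^2 + 2u + 2w^2 + 1 is an integer, the sum of squares is of the form 2k for an integer k.

2(2r^2 + 2r + 2u^2 + 2u + 2w^2 + 1)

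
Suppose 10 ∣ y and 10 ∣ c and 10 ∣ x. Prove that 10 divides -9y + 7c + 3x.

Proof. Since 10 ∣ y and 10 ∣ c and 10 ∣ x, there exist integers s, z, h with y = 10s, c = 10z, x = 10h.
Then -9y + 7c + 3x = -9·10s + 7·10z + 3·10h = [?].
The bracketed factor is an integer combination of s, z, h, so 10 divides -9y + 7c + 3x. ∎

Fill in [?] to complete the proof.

10(3h - 9s + 7z)

Pull the common 10 out of every term: -9·10s + 7·10z + 3·10h = 10(3h - 9s + 7z).
3h - 9s + 7z is an integer, which exhibits the divisibility.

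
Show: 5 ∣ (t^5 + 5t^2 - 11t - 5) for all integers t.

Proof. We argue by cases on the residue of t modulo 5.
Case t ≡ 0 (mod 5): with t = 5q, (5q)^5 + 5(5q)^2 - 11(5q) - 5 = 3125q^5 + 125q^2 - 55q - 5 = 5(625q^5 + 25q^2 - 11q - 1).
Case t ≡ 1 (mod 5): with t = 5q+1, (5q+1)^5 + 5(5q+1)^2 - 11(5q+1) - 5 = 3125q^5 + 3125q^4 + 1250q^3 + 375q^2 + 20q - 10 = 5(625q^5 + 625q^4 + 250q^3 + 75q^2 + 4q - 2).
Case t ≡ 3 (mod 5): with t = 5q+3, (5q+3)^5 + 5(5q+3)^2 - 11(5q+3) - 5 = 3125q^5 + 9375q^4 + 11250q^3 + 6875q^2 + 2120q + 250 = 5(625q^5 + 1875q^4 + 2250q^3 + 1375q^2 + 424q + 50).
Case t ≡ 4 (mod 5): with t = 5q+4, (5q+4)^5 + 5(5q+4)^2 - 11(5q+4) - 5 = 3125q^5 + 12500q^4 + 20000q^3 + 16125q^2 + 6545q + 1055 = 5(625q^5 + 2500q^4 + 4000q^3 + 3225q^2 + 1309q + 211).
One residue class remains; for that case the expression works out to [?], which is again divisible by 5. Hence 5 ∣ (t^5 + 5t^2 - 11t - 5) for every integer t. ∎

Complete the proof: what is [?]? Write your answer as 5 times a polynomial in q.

5(625q^5 + 1250q^4 + 1000q^3 + 425q^2 + 89q + 5)

Only t ≡ 2 (mod 5) is unaccounted for. Put t = 5q+2:
(5q+2)^5 + 5(5q+2)^2 - 11(5q+2) - 5 expands to 3125q^5 + 6250q^4 + 5000q^3 + 2125q^2 + 445q + 25,
and factoring out 5 leaves 5(625q^5 + 1250q^4 + 1000q^3 + 425q^2 + 89q + 5).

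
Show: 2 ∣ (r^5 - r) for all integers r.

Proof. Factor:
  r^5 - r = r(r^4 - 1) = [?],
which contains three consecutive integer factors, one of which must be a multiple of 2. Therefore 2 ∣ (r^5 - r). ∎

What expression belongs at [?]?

r^4 - 1 = (r^2 - 1)(r^2 + 1), and r^2 - 1 = (r-1)(r+1).
So r(r^4 - 1) = (r - 1)r(r + 1)(r^2 + 1).

(r - 1)r(r + 1)(r^2 + 1)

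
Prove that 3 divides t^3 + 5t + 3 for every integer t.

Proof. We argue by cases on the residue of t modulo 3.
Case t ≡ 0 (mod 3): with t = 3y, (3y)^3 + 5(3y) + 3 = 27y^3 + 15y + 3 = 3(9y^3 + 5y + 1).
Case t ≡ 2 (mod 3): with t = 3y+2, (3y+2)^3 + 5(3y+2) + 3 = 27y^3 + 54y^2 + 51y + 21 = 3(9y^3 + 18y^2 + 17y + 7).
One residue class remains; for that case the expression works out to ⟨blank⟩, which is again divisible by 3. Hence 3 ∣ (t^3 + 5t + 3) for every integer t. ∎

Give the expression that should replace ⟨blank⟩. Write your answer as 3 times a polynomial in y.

The residues treated are {0, 2}, so the missing case is t ≡ 1 (mod 3); write t = 3y+1.
Then (3y+1)^3 + 5(3y+1) + 3 = 27y^3 + 27y^2 + 24y + 9 = 3(9y^3 + 9y^2 + 8y + 3).

3(9y^3 + 9y^2 + 8y + 3)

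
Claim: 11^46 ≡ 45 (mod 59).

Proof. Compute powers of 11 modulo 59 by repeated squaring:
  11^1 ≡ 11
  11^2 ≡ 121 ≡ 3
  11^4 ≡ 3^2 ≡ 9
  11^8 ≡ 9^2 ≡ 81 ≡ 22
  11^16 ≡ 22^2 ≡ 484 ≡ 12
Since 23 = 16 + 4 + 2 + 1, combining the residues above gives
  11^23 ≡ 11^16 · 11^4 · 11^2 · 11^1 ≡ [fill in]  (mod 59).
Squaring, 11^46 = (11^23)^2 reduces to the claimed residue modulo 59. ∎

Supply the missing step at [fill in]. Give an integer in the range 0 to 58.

Multiply the listed residues: 12 · 9 · 3 · 11 = 108 → 324 → 3564.
Reducing modulo 59: 3564 = 60·59 + 24, so 11^23 ≡ 24.

24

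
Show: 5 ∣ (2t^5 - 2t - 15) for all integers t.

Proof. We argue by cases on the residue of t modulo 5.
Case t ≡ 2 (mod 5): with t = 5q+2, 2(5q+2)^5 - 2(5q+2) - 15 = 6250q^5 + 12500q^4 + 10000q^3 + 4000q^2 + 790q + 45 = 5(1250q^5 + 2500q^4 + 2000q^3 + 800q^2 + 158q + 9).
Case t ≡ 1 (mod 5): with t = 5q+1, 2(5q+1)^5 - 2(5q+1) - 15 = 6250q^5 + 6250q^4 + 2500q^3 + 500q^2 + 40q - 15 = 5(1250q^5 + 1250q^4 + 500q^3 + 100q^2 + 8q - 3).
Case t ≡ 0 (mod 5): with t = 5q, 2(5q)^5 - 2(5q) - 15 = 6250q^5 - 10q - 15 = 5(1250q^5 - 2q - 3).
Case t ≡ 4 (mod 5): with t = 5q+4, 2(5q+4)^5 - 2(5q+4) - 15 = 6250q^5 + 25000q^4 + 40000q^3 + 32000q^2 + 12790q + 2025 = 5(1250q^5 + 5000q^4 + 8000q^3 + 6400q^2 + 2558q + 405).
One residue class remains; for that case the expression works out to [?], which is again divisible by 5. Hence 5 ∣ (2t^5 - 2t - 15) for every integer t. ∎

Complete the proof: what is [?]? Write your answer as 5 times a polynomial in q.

5(1250q^5 + 3750q^4 + 4500q^3 + 2700q^2 + 808q + 93)

Only t ≡ 3 (mod 5) is unaccounted for. Put t = 5q+3:
2(5q+3)^5 - 2(5q+3) - 15 expands to 6250q^5 + 18750q^4 + 22500q^3 + 13500q^2 + 4040q + 465,
and factoring out 5 leaves 5(1250q^5 + 3750q^4 + 4500q^3 + 2700q^2 + 808q + 93).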